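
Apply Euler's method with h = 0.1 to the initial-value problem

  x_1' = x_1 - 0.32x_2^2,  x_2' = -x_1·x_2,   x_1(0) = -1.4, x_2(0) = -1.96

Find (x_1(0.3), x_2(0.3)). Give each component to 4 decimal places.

Euler on (x_1,x_2): x_1_{n+1} = x_1_n + h·x_1', x_2_{n+1} = x_2_n + h·x_2'.
0.000000: (-1.400000, -1.960000); f=(-2.629312, -2.744000) → (-1.662931, -2.234400)
0.100000: (-1.662931, -2.234400); f=(-3.260545, -3.715653) → (-1.988986, -2.605965)
0.200000: (-1.988986, -2.605965); f=(-4.162123, -5.183228) → (-2.405198, -3.124288)
(x_1(0.3), x_2(0.3)) ≈ (-2.4052, -3.1243)

-2.4052, -3.1243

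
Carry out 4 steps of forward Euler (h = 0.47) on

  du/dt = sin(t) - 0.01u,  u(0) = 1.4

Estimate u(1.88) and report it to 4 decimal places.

2.4264

Euler: u_{n+1} = u_n + h·f(t_n, u_n).
t=0.000000, u=1.400000: f=-0.014000 → u ← 1.400000 + 0.47·(-0.014000) = 1.393420
t=0.470000, u=1.393420: f=0.438952 → u ← 1.393420 + 0.47·0.438952 = 1.599727
t=0.940000, u=1.599727: f=0.791561 → u ← 1.599727 + 0.47·0.791561 = 1.971761
t=1.410000, u=1.971761: f=0.967382 → u ← 1.971761 + 0.47·0.967382 = 2.426431
u(1.88) ≈ 2.4264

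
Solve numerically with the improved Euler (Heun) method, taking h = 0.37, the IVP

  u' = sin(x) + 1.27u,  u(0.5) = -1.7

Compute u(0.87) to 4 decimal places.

Heun: k1 = f(x_n, u_n); k2 = f(x_n + h, u_n + h·k1); u_{n+1} = u_n + (h/2)·(k1 + k2).
x=0.500000, u=-1.700000:
  k1 = f(0.500000, -1.700000) = -1.679574
  k2 = f(0.870000, -2.321443) = -2.183903
  u ← -1.700000 + (0.37/2)·(-1.679574 + (-2.183903)) = -2.414743
u(0.87) ≈ -2.4147

-2.4147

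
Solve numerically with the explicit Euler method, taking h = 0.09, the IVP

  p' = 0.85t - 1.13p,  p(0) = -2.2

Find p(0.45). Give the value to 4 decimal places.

-1.2247

Euler: p_{n+1} = p_n + h·f(t_n, p_n).
t=0.000000, p=-2.200000: f=2.486000 → p ← -2.200000 + 0.09·2.486000 = -1.976260
t=0.090000, p=-1.976260: f=2.309674 → p ← -1.976260 + 0.09·2.309674 = -1.768389
t=0.180000, p=-1.768389: f=2.151280 → p ← -1.768389 + 0.09·2.151280 = -1.574774
t=0.270000, p=-1.574774: f=2.008995 → p ← -1.574774 + 0.09·2.008995 = -1.393965
t=0.360000, p=-1.393965: f=1.881180 → p ← -1.393965 + 0.09·1.881180 = -1.224658
p(0.45) ≈ -1.2247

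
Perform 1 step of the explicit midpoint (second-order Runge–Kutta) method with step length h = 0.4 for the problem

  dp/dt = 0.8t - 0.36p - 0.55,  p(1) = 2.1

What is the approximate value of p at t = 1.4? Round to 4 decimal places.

1.9762

Midpoint: k1 = f(t_n, p_n); k2 = f(t_n + h/2, p_n + (h/2)·k1); p_{n+1} = p_n + h·k2.
t=1.000000, p=2.100000:
  k1 = f(1.000000, 2.100000) = -0.506000
  k2 = f(1.200000, 1.998800) = -0.309568
  p ← 2.100000 + 0.4·(-0.309568) = 1.976173
p(1.4) ≈ 1.9762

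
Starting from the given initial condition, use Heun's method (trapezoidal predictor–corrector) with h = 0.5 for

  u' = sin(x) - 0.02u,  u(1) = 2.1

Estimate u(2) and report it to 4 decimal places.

Heun: k1 = f(x_n, u_n); k2 = f(x_n + h, u_n + h·k1); u_{n+1} = u_n + (h/2)·(k1 + k2).
x=1.000000, u=2.100000:
  k1 = f(1.000000, 2.100000) = 0.799471
  k2 = f(1.500000, 2.499735) = 0.947500
  u ← 2.100000 + (0.5/2)·(0.799471 + 0.947500) = 2.536743
x=1.500000, u=2.536743:
  k1 = f(1.500000, 2.536743) = 0.946760
  k2 = f(2.000000, 3.010123) = 0.849095
  u ← 2.536743 + (0.5/2)·(0.946760 + 0.849095) = 2.985707
u(2) ≈ 2.9857

2.9857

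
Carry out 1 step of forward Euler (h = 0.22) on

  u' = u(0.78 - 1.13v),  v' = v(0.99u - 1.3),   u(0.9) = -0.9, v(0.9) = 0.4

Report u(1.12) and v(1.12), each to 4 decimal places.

-0.9649, 0.2072

Euler on (u,v): u_{n+1} = u_n + h·u', v_{n+1} = v_n + h·v'.
0.900000: (-0.900000, 0.400000); f=(-0.295200, -0.876400) → (-0.964944, 0.207192)
(u(1.12), v(1.12)) ≈ (-0.9649, 0.2072)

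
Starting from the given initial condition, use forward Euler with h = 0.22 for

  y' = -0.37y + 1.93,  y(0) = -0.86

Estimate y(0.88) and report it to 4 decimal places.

Euler: y_{n+1} = y_n + h·f(s_n, y_n).
s=0.000000, y=-0.860000: f=2.248200 → y ← -0.860000 + 0.22·2.248200 = -0.365396
s=0.220000, y=-0.365396: f=2.065197 → y ← -0.365396 + 0.22·2.065197 = 0.088947
s=0.440000, y=0.088947: f=1.897090 → y ← 0.088947 + 0.22·1.897090 = 0.506307
s=0.660000, y=0.506307: f=1.742666 → y ← 0.506307 + 0.22·1.742666 = 0.889694
y(0.88) ≈ 0.8897

0.8897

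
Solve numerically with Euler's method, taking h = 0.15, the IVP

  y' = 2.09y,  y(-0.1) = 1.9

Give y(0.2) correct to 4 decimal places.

3.2780

Euler: y_{n+1} = y_n + h·f(x_n, y_n).
x=-0.100000, y=1.900000: f=3.971000 → y ← 1.900000 + 0.15·3.971000 = 2.495650
x=0.050000, y=2.495650: f=5.215908 → y ← 2.495650 + 0.15·5.215908 = 3.278036
y(0.2) ≈ 3.2780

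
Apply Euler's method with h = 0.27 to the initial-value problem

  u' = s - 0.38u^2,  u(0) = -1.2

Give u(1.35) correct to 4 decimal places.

-1.5146

Euler: u_{n+1} = u_n + h·f(s_n, u_n).
s=0.000000, u=-1.200000: f=-0.547200 → u ← -1.200000 + 0.27·(-0.547200) = -1.347744
s=0.270000, u=-1.347744: f=-0.420237 → u ← -1.347744 + 0.27·(-0.420237) = -1.461208
s=0.540000, u=-1.461208: f=-0.271349 → u ← -1.461208 + 0.27·(-0.271349) = -1.534472
s=0.810000, u=-1.534472: f=-0.084750 → u ← -1.534472 + 0.27·(-0.084750) = -1.557355
s=1.080000, u=-1.557355: f=0.158365 → u ← -1.557355 + 0.27·0.158365 = -1.514596
u(1.35) ≈ -1.5146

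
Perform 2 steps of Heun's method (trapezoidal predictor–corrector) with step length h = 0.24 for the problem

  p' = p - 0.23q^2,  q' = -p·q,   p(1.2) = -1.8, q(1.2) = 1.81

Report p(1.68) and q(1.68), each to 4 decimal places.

Heun on (p,q): k1 = f(t_n, state_n); k2 = f(t_n + h, state_n + h·k1); state_{n+1} = state_n + (h/2)·(k1 + k2).
1.200000: (-1.800000, 1.810000)
  k1 = (-2.553503, 3.258000)
  predictor → (-2.412841, 2.591920)
  k2 = (-3.957992, 6.253890)
  → (-2.581379, 2.951427)
1.440000: (-2.581379, 2.951427)
  k1 = (-4.584891, 7.618752)
  predictor → (-3.681753, 4.779927)
  k2 = (-8.936726, 17.598513)
  → (-4.203973, 5.977499)
(p(1.68), q(1.68)) ≈ (-4.2040, 5.9775)

-4.2040, 5.9775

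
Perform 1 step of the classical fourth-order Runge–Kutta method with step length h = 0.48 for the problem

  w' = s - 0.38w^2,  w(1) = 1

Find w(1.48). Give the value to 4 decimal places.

1.3455

RK4: k1 = f(s_n, w_n); k2 = f(s_n + h/2, w_n + (h/2)·k1); k3 = f(s_n + h/2, w_n + (h/2)·k2); k4 = f(s_n + h, w_n + h·k3); w_{n+1} = w_n + (h/6)·(k1 + 2k2 + 2k3 + k4).
s=1.000000, w=1.000000:
  k1 = f(1.000000, 1.000000) = 0.620000
  k2 = f(1.240000, 1.148800) = 0.738498
  k3 = f(1.240000, 1.177240) = 0.713361
  k4 = f(1.480000, 1.342413) = 0.795212
  w ← 1.000000 + (0.48/6)·(k1 + 2k2 + 2k3 + k4) = 1.345514
w(1.48) ≈ 1.3455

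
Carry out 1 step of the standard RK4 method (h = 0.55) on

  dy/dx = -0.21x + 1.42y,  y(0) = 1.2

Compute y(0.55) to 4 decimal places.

RK4: k1 = f(x_n, y_n); k2 = f(x_n + h/2, y_n + (h/2)·k1); k3 = f(x_n + h/2, y_n + (h/2)·k2); k4 = f(x_n + h, y_n + h·k3); y_{n+1} = y_n + (h/6)·(k1 + 2k2 + 2k3 + k4).
x=0.000000, y=1.200000:
  k1 = f(0.000000, 1.200000) = 1.704000
  k2 = f(0.275000, 1.668600) = 2.311662
  k3 = f(0.275000, 1.835707) = 2.548954
  k4 = f(0.550000, 2.601925) = 3.579233
  y ← 1.200000 + (0.55/6)·(k1 + 2k2 + 2k3 + k4) = 2.575409
y(0.55) ≈ 2.5754

2.5754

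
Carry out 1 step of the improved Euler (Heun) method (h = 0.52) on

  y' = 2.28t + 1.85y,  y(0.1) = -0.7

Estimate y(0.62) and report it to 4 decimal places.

-1.2135

Heun: k1 = f(t_n, y_n); k2 = f(t_n + h, y_n + h·k1); y_{n+1} = y_n + (h/2)·(k1 + k2).
t=0.100000, y=-0.700000:
  k1 = f(0.100000, -0.700000) = -1.067000
  k2 = f(0.620000, -1.254840) = -0.907854
  y ← -0.700000 + (0.52/2)·(-1.067000 + (-0.907854)) = -1.213462
y(0.62) ≈ -1.2135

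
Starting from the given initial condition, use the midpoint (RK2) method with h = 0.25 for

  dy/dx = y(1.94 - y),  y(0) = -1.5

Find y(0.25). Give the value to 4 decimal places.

Midpoint: k1 = f(x_n, y_n); k2 = f(x_n + h/2, y_n + (h/2)·k1); y_{n+1} = y_n + h·k2.
x=0.000000, y=-1.500000:
  k1 = f(0.000000, -1.500000) = -5.160000
  k2 = f(0.125000, -2.145000) = -8.762325
  y ← -1.500000 + 0.25·(-8.762325) = -3.690581
y(0.25) ≈ -3.6906

-3.6906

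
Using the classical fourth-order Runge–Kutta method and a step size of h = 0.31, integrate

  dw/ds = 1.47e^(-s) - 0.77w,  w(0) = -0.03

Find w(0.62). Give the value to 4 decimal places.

RK4: k1 = f(s_n, w_n); k2 = f(s_n + h/2, w_n + (h/2)·k1); k3 = f(s_n + h/2, w_n + (h/2)·k2); k4 = f(s_n + h, w_n + h·k3); w_{n+1} = w_n + (h/6)·(k1 + 2k2 + 2k3 + k4).
s=0.000000, w=-0.030000:
  k1 = f(0.000000, -0.030000) = 1.493100
  k2 = f(0.155000, 0.201430) = 1.103829
  k3 = f(0.155000, 0.141093) = 1.150288
  k4 = f(0.310000, 0.326589) = 0.826693
  w ← -0.030000 + (0.31/6)·(k1 + 2k2 + 2k3 + k4) = 0.322781
s=0.310000, w=0.322781:
  k1 = f(0.310000, 0.322781) = 0.829625
  k2 = f(0.465000, 0.451373) = 0.575801
  k3 = f(0.465000, 0.412031) = 0.606095
  k4 = f(0.620000, 0.510671) = 0.397562
  w ← 0.322781 + (0.31/6)·(k1 + 2k2 + 2k3 + k4) = 0.508315
w(0.62) ≈ 0.5083

0.5083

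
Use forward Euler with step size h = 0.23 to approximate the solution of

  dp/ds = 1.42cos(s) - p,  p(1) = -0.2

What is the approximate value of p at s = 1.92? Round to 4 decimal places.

0.0639

Euler: p_{n+1} = p_n + h·f(s_n, p_n).
s=1.000000, p=-0.200000: f=0.967229 → p ← -0.200000 + 0.23·0.967229 = 0.022463
s=1.230000, p=0.022463: f=0.452155 → p ← 0.022463 + 0.23·0.452155 = 0.126458
s=1.460000, p=0.126458: f=0.030551 → p ← 0.126458 + 0.23·0.030551 = 0.133485
s=1.690000, p=0.133485: f=-0.302354 → p ← 0.133485 + 0.23·(-0.302354) = 0.063944
p(1.92) ≈ 0.0639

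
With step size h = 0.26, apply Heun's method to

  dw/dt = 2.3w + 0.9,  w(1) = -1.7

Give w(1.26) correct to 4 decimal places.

-2.7166

Heun: k1 = f(t_n, w_n); k2 = f(t_n + h, w_n + h·k1); w_{n+1} = w_n + (h/2)·(k1 + k2).
t=1.000000, w=-1.700000:
  k1 = f(1.000000, -1.700000) = -3.010000
  k2 = f(1.260000, -2.482600) = -4.809980
  w ← -1.700000 + (0.26/2)·(-3.010000 + (-4.809980)) = -2.716597
w(1.26) ≈ -2.7166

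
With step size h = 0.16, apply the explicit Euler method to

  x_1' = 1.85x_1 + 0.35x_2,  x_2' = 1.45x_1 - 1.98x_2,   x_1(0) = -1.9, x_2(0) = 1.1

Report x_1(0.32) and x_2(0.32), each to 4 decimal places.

-3.0940, -0.3447

Euler on (x_1,x_2): x_1_{n+1} = x_1_n + h·x_1', x_2_{n+1} = x_2_n + h·x_2'.
0.000000: (-1.900000, 1.100000); f=(-3.130000, -4.933000) → (-2.400800, 0.310720)
0.160000: (-2.400800, 0.310720); f=(-4.332728, -4.096386) → (-3.094036, -0.344702)
(x_1(0.32), x_2(0.32)) ≈ (-3.0940, -0.3447)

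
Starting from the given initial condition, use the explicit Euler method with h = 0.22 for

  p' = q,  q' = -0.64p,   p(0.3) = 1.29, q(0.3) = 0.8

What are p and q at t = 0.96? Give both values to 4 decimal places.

Euler on (p,q): p_{n+1} = p_n + h·p', q_{n+1} = q_n + h·q'.
0.300000: (1.290000, 0.800000); f=(0.800000, -0.825600) → (1.466000, 0.618368)
0.520000: (1.466000, 0.618368); f=(0.618368, -0.938240) → (1.602041, 0.411955)
0.740000: (1.602041, 0.411955); f=(0.411955, -1.025306) → (1.692671, 0.186388)
(p(0.96), q(0.96)) ≈ (1.6927, 0.1864)

1.6927, 0.1864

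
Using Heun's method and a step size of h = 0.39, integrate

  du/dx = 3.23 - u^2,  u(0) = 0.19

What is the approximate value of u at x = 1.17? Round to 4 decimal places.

1.5778

Heun: k1 = f(x_n, u_n); k2 = f(x_n + h, u_n + h·k1); u_{n+1} = u_n + (h/2)·(k1 + k2).
x=0.000000, u=0.190000:
  k1 = f(0.000000, 0.190000) = 3.193900
  k2 = f(0.390000, 1.435621) = 1.168992
  u ← 0.190000 + (0.39/2)·(3.193900 + 1.168992) = 1.040764
x=0.390000, u=1.040764:
  k1 = f(0.390000, 1.040764) = 2.146810
  k2 = f(0.780000, 1.878020) = -0.296959
  u ← 1.040764 + (0.39/2)·(2.146810 + (-0.296959)) = 1.401485
x=0.780000, u=1.401485:
  k1 = f(0.780000, 1.401485) = 1.265840
  k2 = f(1.170000, 1.895163) = -0.361641
  u ← 1.401485 + (0.39/2)·(1.265840 + (-0.361641)) = 1.577804
u(1.17) ≈ 1.5778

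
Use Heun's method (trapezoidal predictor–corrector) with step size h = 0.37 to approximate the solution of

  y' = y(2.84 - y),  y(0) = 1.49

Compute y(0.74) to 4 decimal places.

2.4756

Heun: k1 = f(t_n, y_n); k2 = f(t_n + h, y_n + h·k1); y_{n+1} = y_n + (h/2)·(k1 + k2).
t=0.000000, y=1.490000:
  k1 = f(0.000000, 1.490000) = 2.011500
  k2 = f(0.370000, 2.234255) = 1.353389
  y ← 1.490000 + (0.37/2)·(2.011500 + 1.353389) = 2.112504
t=0.370000, y=2.112504:
  k1 = f(0.370000, 2.112504) = 1.536838
  k2 = f(0.740000, 2.681134) = 0.425940
  y ← 2.112504 + (0.37/2)·(1.536838 + 0.425940) = 2.475618
y(0.74) ≈ 2.4756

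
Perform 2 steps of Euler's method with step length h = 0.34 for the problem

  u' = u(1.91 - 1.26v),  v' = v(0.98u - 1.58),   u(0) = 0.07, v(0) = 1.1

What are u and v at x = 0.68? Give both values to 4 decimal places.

Euler on (u,v): u_{n+1} = u_n + h·u', v_{n+1} = v_n + h·v'.
0.000000: (0.070000, 1.100000); f=(0.036680, -1.662540) → (0.082471, 0.534736)
0.340000: (0.082471, 0.534736); f=(0.101954, -0.801665) → (0.117135, 0.262170)
(u(0.68), v(0.68)) ≈ (0.1171, 0.2622)

0.1171, 0.2622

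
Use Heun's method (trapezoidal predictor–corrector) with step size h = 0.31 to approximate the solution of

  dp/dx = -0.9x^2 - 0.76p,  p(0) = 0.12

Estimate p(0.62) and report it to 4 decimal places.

Heun: k1 = f(x_n, p_n); k2 = f(x_n + h, p_n + h·k1); p_{n+1} = p_n + (h/2)·(k1 + k2).
x=0.000000, p=0.120000:
  k1 = f(0.000000, 0.120000) = -0.091200
  k2 = f(0.310000, 0.091728) = -0.156203
  p ← 0.120000 + (0.31/2)·(-0.091200 + (-0.156203)) = 0.081652
x=0.310000, p=0.081652:
  k1 = f(0.310000, 0.081652) = -0.148546
  k2 = f(0.620000, 0.035603) = -0.373018
  p ← 0.081652 + (0.31/2)·(-0.148546 + (-0.373018)) = 0.000810
p(0.62) ≈ 0.0008

0.0008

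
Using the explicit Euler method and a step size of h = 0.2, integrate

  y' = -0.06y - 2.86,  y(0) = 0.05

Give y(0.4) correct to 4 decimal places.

-1.0883

Euler: y_{n+1} = y_n + h·f(x_n, y_n).
x=0.000000, y=0.050000: f=-2.863000 → y ← 0.050000 + 0.2·(-2.863000) = -0.522600
x=0.200000, y=-0.522600: f=-2.828644 → y ← -0.522600 + 0.2·(-2.828644) = -1.088329
y(0.4) ≈ -1.0883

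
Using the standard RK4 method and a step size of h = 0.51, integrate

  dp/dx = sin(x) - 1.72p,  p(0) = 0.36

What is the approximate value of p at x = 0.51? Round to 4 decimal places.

RK4: k1 = f(x_n, p_n); k2 = f(x_n + h/2, p_n + (h/2)·k1); k3 = f(x_n + h/2, p_n + (h/2)·k2); k4 = f(x_n + h, p_n + h·k3); p_{n+1} = p_n + (h/6)·(k1 + 2k2 + 2k3 + k4).
x=0.000000, p=0.360000:
  k1 = f(0.000000, 0.360000) = -0.619200
  k2 = f(0.255000, 0.202104) = -0.095373
  k3 = f(0.255000, 0.335680) = -0.325124
  k4 = f(0.510000, 0.194187) = 0.154176
  p ← 0.360000 + (0.51/6)·(k1 + 2k2 + 2k3 + k4) = 0.248988
p(0.51) ≈ 0.2490

0.2490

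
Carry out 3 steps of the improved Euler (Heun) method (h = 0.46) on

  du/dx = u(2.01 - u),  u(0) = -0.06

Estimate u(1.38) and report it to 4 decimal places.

Heun: k1 = f(x_n, u_n); k2 = f(x_n + h, u_n + h·k1); u_{n+1} = u_n + (h/2)·(k1 + k2).
x=0.000000, u=-0.060000:
  k1 = f(0.000000, -0.060000) = -0.124200
  k2 = f(0.460000, -0.117132) = -0.249155
  u ← -0.060000 + (0.46/2)·(-0.124200 + (-0.249155)) = -0.145872
x=0.460000, u=-0.145872:
  k1 = f(0.460000, -0.145872) = -0.314481
  k2 = f(0.920000, -0.290533) = -0.668380
  u ← -0.145872 + (0.46/2)·(-0.314481 + (-0.668380)) = -0.371930
x=0.920000, u=-0.371930:
  k1 = f(0.920000, -0.371930) = -0.885910
  k2 = f(1.380000, -0.779449) = -2.174232
  u ← -0.371930 + (0.46/2)·(-0.885910 + (-2.174232)) = -1.075762
u(1.38) ≈ -1.0758

-1.0758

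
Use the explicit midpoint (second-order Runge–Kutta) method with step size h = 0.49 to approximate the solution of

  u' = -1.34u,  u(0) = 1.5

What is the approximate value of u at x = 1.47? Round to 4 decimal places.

0.2620

Midpoint: k1 = f(x_n, u_n); k2 = f(x_n + h/2, u_n + (h/2)·k1); u_{n+1} = u_n + h·k2.
x=0.000000, u=1.500000:
  k1 = f(0.000000, 1.500000) = -2.010000
  k2 = f(0.245000, 1.007550) = -1.350117
  u ← 1.500000 + 0.49·(-1.350117) = 0.838443
x=0.490000, u=0.838443:
  k1 = f(0.490000, 0.838443) = -1.123513
  k2 = f(0.735000, 0.563182) = -0.754664
  u ← 0.838443 + 0.49·(-0.754664) = 0.468657
x=0.980000, u=0.468657:
  k1 = f(0.980000, 0.468657) = -0.628001
  k2 = f(1.225000, 0.314797) = -0.421828
  u ← 0.468657 + 0.49·(-0.421828) = 0.261962
u(1.47) ≈ 0.2620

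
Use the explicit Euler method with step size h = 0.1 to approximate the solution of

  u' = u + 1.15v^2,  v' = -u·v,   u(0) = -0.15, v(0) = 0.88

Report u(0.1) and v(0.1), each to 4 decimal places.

-0.0759, 0.8932

Euler on (u,v): u_{n+1} = u_n + h·u', v_{n+1} = v_n + h·v'.
0.000000: (-0.150000, 0.880000); f=(0.740560, 0.132000) → (-0.075944, 0.893200)
(u(0.1), v(0.1)) ≈ (-0.0759, 0.8932)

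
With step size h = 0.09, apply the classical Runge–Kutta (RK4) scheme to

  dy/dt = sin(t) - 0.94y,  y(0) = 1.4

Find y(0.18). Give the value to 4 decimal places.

1.1974

RK4: k1 = f(t_n, y_n); k2 = f(t_n + h/2, y_n + (h/2)·k1); k3 = f(t_n + h/2, y_n + (h/2)·k2); k4 = f(t_n + h, y_n + h·k3); y_{n+1} = y_n + (h/6)·(k1 + 2k2 + 2k3 + k4).
t=0.000000, y=1.400000:
  k1 = f(0.000000, 1.400000) = -1.316000
  k2 = f(0.045000, 1.340780) = -1.215348
  k3 = f(0.045000, 1.345309) = -1.219606
  k4 = f(0.090000, 1.290235) = -1.122943
  y ← 1.400000 + (0.09/6)·(k1 + 2k2 + 2k3 + k4) = 1.290367
t=0.090000, y=1.290367:
  k1 = f(0.090000, 1.290367) = -1.123067
  k2 = f(0.135000, 1.239829) = -1.030849
  k3 = f(0.135000, 1.243979) = -1.034750
  k4 = f(0.180000, 1.197240) = -0.946376
  y ← 1.290367 + (0.09/6)·(k1 + 2k2 + 2k3 + k4) = 1.197358
y(0.18) ≈ 1.1974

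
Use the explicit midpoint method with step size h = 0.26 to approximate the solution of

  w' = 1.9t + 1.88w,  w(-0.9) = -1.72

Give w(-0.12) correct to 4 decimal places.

-9.1186

Midpoint: k1 = f(t_n, w_n); k2 = f(t_n + h/2, w_n + (h/2)·k1); w_{n+1} = w_n + h·k2.
t=-0.900000, w=-1.720000:
  k1 = f(-0.900000, -1.720000) = -4.943600
  k2 = f(-0.770000, -2.362668) = -5.904816
  w ← -1.720000 + 0.26·(-5.904816) = -3.255252
t=-0.640000, w=-3.255252:
  k1 = f(-0.640000, -3.255252) = -7.335874
  k2 = f(-0.510000, -4.208916) = -8.881762
  w ← -3.255252 + 0.26·(-8.881762) = -5.564510
t=-0.380000, w=-5.564510:
  k1 = f(-0.380000, -5.564510) = -11.183279
  k2 = f(-0.250000, -7.018336) = -13.669472
  w ← -5.564510 + 0.26·(-13.669472) = -9.118573
w(-0.12) ≈ -9.1186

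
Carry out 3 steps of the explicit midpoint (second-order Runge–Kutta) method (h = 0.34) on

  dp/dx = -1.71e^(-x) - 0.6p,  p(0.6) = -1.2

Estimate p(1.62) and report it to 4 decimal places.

-1.0693

Midpoint: k1 = f(x_n, p_n); k2 = f(x_n + h/2, p_n + (h/2)·k1); p_{n+1} = p_n + h·k2.
x=0.600000, p=-1.200000:
  k1 = f(0.600000, -1.200000) = -0.218468
  k2 = f(0.770000, -1.237140) = -0.049469
  p ← -1.200000 + 0.34·(-0.049469) = -1.216819
x=0.940000, p=-1.216819:
  k1 = f(0.940000, -1.216819) = 0.062118
  k2 = f(1.110000, -1.206259) = 0.160210
  p ← -1.216819 + 0.34·0.160210 = -1.162348
x=1.280000, p=-1.162348:
  k1 = f(1.280000, -1.162348) = 0.221965
  k2 = f(1.450000, -1.124614) = 0.273653
  p ← -1.162348 + 0.34·0.273653 = -1.069306
p(1.62) ≈ -1.0693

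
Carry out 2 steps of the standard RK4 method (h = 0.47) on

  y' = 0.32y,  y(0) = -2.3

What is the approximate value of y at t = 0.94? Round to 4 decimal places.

RK4: k1 = f(t_n, y_n); k2 = f(t_n + h/2, y_n + (h/2)·k1); k3 = f(t_n + h/2, y_n + (h/2)·k2); k4 = f(t_n + h, y_n + h·k3); y_{n+1} = y_n + (h/6)·(k1 + 2k2 + 2k3 + k4).
t=0.000000, y=-2.300000:
  k1 = f(0.000000, -2.300000) = -0.736000
  k2 = f(0.235000, -2.472960) = -0.791347
  k3 = f(0.235000, -2.485967) = -0.795509
  k4 = f(0.470000, -2.673889) = -0.855645
  y ← -2.300000 + (0.47/6)·(k1 + 2k2 + 2k3 + k4) = -2.673286
t=0.470000, y=-2.673286:
  k1 = f(0.470000, -2.673286) = -0.855452
  k2 = f(0.705000, -2.874317) = -0.919782
  k3 = f(0.705000, -2.889435) = -0.924619
  k4 = f(0.940000, -3.107857) = -0.994514
  y ← -2.673286 + (0.47/6)·(k1 + 2k2 + 2k3 + k4) = -3.107156
y(0.94) ≈ -3.1072

-3.1072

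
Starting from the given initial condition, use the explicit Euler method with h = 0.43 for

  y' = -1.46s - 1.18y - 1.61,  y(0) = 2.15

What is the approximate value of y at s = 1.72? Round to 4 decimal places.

-2.2988

Euler: y_{n+1} = y_n + h·f(s_n, y_n).
s=0.000000, y=2.150000: f=-4.147000 → y ← 2.150000 + 0.43·(-4.147000) = 0.366790
s=0.430000, y=0.366790: f=-2.670612 → y ← 0.366790 + 0.43·(-2.670612) = -0.781573
s=0.860000, y=-0.781573: f=-1.943344 → y ← -0.781573 + 0.43·(-1.943344) = -1.617211
s=1.290000, y=-1.617211: f=-1.585091 → y ← -1.617211 + 0.43·(-1.585091) = -2.298800
y(1.72) ≈ -2.2988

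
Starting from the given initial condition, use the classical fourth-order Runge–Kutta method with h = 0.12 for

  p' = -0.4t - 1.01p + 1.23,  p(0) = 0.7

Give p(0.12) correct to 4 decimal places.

0.7563

RK4: k1 = f(t_n, p_n); k2 = f(t_n + h/2, p_n + (h/2)·k1); k3 = f(t_n + h/2, p_n + (h/2)·k2); k4 = f(t_n + h, p_n + h·k3); p_{n+1} = p_n + (h/6)·(k1 + 2k2 + 2k3 + k4).
t=0.000000, p=0.700000:
  k1 = f(0.000000, 0.700000) = 0.523000
  k2 = f(0.060000, 0.731380) = 0.467306
  k3 = f(0.060000, 0.728038) = 0.470681
  k4 = f(0.120000, 0.756482) = 0.417953
  p ← 0.700000 + (0.12/6)·(k1 + 2k2 + 2k3 + k4) = 0.756339
p(0.12) ≈ 0.7563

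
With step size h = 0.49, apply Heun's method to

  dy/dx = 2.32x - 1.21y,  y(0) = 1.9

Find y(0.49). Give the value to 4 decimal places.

Heun: k1 = f(x_n, y_n); k2 = f(x_n + h, y_n + h·k1); y_{n+1} = y_n + (h/2)·(k1 + k2).
x=0.000000, y=1.900000:
  k1 = f(0.000000, 1.900000) = -2.299000
  k2 = f(0.490000, 0.773490) = 0.200877
  y ← 1.900000 + (0.49/2)·(-2.299000 + 0.200877) = 1.385960
y(0.49) ≈ 1.3860

1.3860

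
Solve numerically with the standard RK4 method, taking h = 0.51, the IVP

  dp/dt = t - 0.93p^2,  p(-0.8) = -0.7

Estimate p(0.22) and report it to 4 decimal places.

RK4: k1 = f(t_n, p_n); k2 = f(t_n + h/2, p_n + (h/2)·k1); k3 = f(t_n + h/2, p_n + (h/2)·k2); k4 = f(t_n + h, p_n + h·k3); p_{n+1} = p_n + (h/6)·(k1 + 2k2 + 2k3 + k4).
t=-0.800000, p=-0.700000:
  k1 = f(-0.800000, -0.700000) = -1.255700
  k2 = f(-0.545000, -1.020204) = -1.512958
  k3 = f(-0.545000, -1.085804) = -1.641443
  k4 = f(-0.290000, -1.537136) = -2.487392
  p ← -0.700000 + (0.51/6)·(k1 + 2k2 + 2k3 + k4) = -1.554411
t=-0.290000, p=-1.554411:
  k1 = f(-0.290000, -1.554411) = -2.537060
  k2 = f(-0.035000, -2.201361) = -4.541772
  k3 = f(-0.035000, -2.712563) = -6.877938
  k4 = f(0.220000, -5.062159) = -23.611675
  p ← -1.554411 + (0.51/6)·(k1 + 2k2 + 2k3 + k4) = -5.718404
p(0.22) ≈ -5.7184

-5.7184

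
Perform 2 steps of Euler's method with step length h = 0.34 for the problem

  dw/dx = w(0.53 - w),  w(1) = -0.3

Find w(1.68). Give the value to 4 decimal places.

Euler: w_{n+1} = w_n + h·f(x_n, w_n).
x=1.000000, w=-0.300000: f=-0.249000 → w ← -0.300000 + 0.34·(-0.249000) = -0.384660
x=1.340000, w=-0.384660: f=-0.351833 → w ← -0.384660 + 0.34·(-0.351833) = -0.504283
w(1.68) ≈ -0.5043

-0.5043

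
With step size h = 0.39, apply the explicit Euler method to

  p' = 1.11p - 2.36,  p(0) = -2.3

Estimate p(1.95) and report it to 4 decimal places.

Euler: p_{n+1} = p_n + h·f(x_n, p_n).
x=0.000000, p=-2.300000: f=-4.913000 → p ← -2.300000 + 0.39·(-4.913000) = -4.216070
x=0.390000, p=-4.216070: f=-7.039838 → p ← -4.216070 + 0.39·(-7.039838) = -6.961607
x=0.780000, p=-6.961607: f=-10.087383 → p ← -6.961607 + 0.39·(-10.087383) = -10.895686
x=1.170000, p=-10.895686: f=-14.454212 → p ← -10.895686 + 0.39·(-14.454212) = -16.532829
x=1.560000, p=-16.532829: f=-20.711440 → p ← -16.532829 + 0.39·(-20.711440) = -24.610290
p(1.95) ≈ -24.6103

-24.6103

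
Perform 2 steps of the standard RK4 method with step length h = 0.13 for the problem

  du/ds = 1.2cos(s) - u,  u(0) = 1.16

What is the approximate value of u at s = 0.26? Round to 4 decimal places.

1.1659

RK4: k1 = f(s_n, u_n); k2 = f(s_n + h/2, u_n + (h/2)·k1); k3 = f(s_n + h/2, u_n + (h/2)·k2); k4 = f(s_n + h, u_n + h·k3); u_{n+1} = u_n + (h/6)·(k1 + 2k2 + 2k3 + k4).
s=0.000000, u=1.160000:
  k1 = f(0.000000, 1.160000) = 0.040000
  k2 = f(0.065000, 1.162600) = 0.034866
  k3 = f(0.065000, 1.162266) = 0.035200
  k4 = f(0.130000, 1.164576) = 0.025298
  u ← 1.160000 + (0.13/6)·(k1 + 2k2 + 2k3 + k4) = 1.164451
s=0.130000, u=1.164451:
  k1 = f(0.130000, 1.164451) = 0.025423
  k2 = f(0.195000, 1.166103) = 0.011154
  k3 = f(0.195000, 1.165176) = 0.012081
  k4 = f(0.260000, 1.166022) = -0.006354
  u ← 1.164451 + (0.13/6)·(k1 + 2k2 + 2k3 + k4) = 1.165871
u(0.26) ≈ 1.1659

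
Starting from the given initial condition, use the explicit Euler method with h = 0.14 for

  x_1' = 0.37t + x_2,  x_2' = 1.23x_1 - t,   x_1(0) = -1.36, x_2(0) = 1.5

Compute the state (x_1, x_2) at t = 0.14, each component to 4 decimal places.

Euler on (x_1,x_2): x_1_{n+1} = x_1_n + h·x_1', x_2_{n+1} = x_2_n + h·x_2'.
0.000000: (-1.360000, 1.500000); f=(1.500000, -1.672800) → (-1.150000, 1.265808)
(x_1(0.14), x_2(0.14)) ≈ (-1.1500, 1.2658)

-1.1500, 1.2658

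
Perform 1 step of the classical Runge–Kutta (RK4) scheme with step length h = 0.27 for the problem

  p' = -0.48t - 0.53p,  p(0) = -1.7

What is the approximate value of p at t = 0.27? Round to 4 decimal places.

RK4: k1 = f(t_n, p_n); k2 = f(t_n + h/2, p_n + (h/2)·k1); k3 = f(t_n + h/2, p_n + (h/2)·k2); k4 = f(t_n + h, p_n + h·k3); p_{n+1} = p_n + (h/6)·(k1 + 2k2 + 2k3 + k4).
t=0.000000, p=-1.700000:
  k1 = f(0.000000, -1.700000) = 0.901000
  k2 = f(0.135000, -1.578365) = 0.771733
  k3 = f(0.135000, -1.595816) = 0.780982
  k4 = f(0.270000, -1.489135) = 0.659641
  p ← -1.700000 + (0.27/6)·(k1 + 2k2 + 2k3 + k4) = -1.490027
p(0.27) ≈ -1.4900

-1.4900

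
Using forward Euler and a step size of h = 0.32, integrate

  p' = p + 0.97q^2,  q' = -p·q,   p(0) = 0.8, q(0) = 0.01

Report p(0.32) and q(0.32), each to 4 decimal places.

1.0560, 0.0074

Euler on (p,q): p_{n+1} = p_n + h·p', q_{n+1} = q_n + h·q'.
0.000000: (0.800000, 0.010000); f=(0.800097, -0.008000) → (1.056031, 0.007440)
(p(0.32), q(0.32)) ≈ (1.0560, 0.0074)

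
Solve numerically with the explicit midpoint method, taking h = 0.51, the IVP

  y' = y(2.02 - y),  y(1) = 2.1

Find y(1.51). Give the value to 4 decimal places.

2.0610

Midpoint: k1 = f(t_n, y_n); k2 = f(t_n + h/2, y_n + (h/2)·k1); y_{n+1} = y_n + h·k2.
t=1.000000, y=2.100000:
  k1 = f(1.000000, 2.100000) = -0.168000
  k2 = f(1.255000, 2.057160) = -0.076444
  y ← 2.100000 + 0.51·(-0.076444) = 2.061014
y(1.51) ≈ 2.0610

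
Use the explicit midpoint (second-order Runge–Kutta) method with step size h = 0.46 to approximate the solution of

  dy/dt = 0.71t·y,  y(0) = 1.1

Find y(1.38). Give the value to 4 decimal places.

Midpoint: k1 = f(t_n, y_n); k2 = f(t_n + h/2, y_n + (h/2)·k1); y_{n+1} = y_n + h·k2.
t=0.000000, y=1.100000:
  k1 = f(0.000000, 1.100000) = 0.000000
  k2 = f(0.230000, 1.100000) = 0.179630
  y ← 1.100000 + 0.46·0.179630 = 1.182630
t=0.460000, y=1.182630:
  k1 = f(0.460000, 1.182630) = 0.386247
  k2 = f(0.690000, 1.271467) = 0.622891
  y ← 1.182630 + 0.46·0.622891 = 1.469160
t=0.920000, y=1.469160:
  k1 = f(0.920000, 1.469160) = 0.959655
  k2 = f(1.150000, 1.689881) = 1.379787
  y ← 1.469160 + 0.46·1.379787 = 2.103862
y(1.38) ≈ 2.1039

2.1039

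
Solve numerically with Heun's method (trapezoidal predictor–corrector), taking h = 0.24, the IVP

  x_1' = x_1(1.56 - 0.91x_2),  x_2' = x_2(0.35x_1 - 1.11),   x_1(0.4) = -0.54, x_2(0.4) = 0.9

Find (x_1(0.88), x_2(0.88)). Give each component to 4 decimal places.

-0.8534, 0.4792

Heun on (x_1,x_2): k1 = f(x_n, state_n); k2 = f(x_n + h, state_n + h·k1); state_{n+1} = state_n + (h/2)·(k1 + k2).
0.400000: (-0.540000, 0.900000)
  k1 = (-0.400140, -1.169100)
  predictor → (-0.636034, 0.619416)
  k2 = (-0.633700, -0.825441)
  → (-0.664061, 0.660655)
0.640000: (-0.664061, 0.660655)
  k1 = (-0.636704, -0.886877)
  predictor → (-0.816870, 0.447804)
  k2 = (-0.941441, -0.625092)
  → (-0.853438, 0.479219)
(x_1(0.88), x_2(0.88)) ≈ (-0.8534, 0.4792)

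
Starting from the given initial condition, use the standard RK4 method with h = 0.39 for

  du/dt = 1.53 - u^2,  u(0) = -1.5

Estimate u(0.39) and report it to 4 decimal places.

RK4: k1 = f(t_n, u_n); k2 = f(t_n + h/2, u_n + (h/2)·k1); k3 = f(t_n + h/2, u_n + (h/2)·k2); k4 = f(t_n + h, u_n + h·k3); u_{n+1} = u_n + (h/6)·(k1 + 2k2 + 2k3 + k4).
t=0.000000, u=-1.500000:
  k1 = f(0.000000, -1.500000) = -0.720000
  k2 = f(0.195000, -1.640400) = -1.160912
  k3 = f(0.195000, -1.726378) = -1.450381
  k4 = f(0.390000, -2.065648) = -2.736903
  u ← -1.500000 + (0.39/6)·(k1 + 2k2 + 2k3 + k4) = -2.064167
u(0.39) ≈ -2.0642

-2.0642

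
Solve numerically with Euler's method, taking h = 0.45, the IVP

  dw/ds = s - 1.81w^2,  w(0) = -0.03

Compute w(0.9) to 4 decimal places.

0.1710

Euler: w_{n+1} = w_n + h·f(s_n, w_n).
s=0.000000, w=-0.030000: f=-0.001629 → w ← -0.030000 + 0.45·(-0.001629) = -0.030733
s=0.450000, w=-0.030733: f=0.448290 → w ← -0.030733 + 0.45·0.448290 = 0.170998
w(0.9) ≈ 0.1710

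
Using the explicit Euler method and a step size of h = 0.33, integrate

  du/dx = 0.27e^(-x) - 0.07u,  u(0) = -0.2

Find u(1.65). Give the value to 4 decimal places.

Euler: u_{n+1} = u_n + h·f(x_n, u_n).
x=0.000000, u=-0.200000: f=0.284000 → u ← -0.200000 + 0.33·0.284000 = -0.106280
x=0.330000, u=-0.106280: f=0.201549 → u ← -0.106280 + 0.33·0.201549 = -0.039769
x=0.660000, u=-0.039769: f=0.142334 → u ← -0.039769 + 0.33·0.142334 = 0.007201
x=0.990000, u=0.007201: f=0.099822 → u ← 0.007201 + 0.33·0.099822 = 0.040142
x=1.320000, u=0.040142: f=0.069317 → u ← 0.040142 + 0.33·0.069317 = 0.063017
u(1.65) ≈ 0.0630

0.0630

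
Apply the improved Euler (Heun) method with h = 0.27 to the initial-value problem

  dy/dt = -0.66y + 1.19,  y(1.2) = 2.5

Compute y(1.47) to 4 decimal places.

Heun: k1 = f(t_n, y_n); k2 = f(t_n + h, y_n + h·k1); y_{n+1} = y_n + (h/2)·(k1 + k2).
t=1.200000, y=2.500000:
  k1 = f(1.200000, 2.500000) = -0.460000
  k2 = f(1.470000, 2.375800) = -0.378028
  y ← 2.500000 + (0.27/2)·(-0.460000 + (-0.378028)) = 2.386866
y(1.47) ≈ 2.3869

2.3869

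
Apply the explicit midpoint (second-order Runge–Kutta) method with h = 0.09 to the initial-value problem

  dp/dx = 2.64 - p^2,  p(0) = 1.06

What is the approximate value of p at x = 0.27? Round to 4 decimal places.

1.3616

Midpoint: k1 = f(x_n, p_n); k2 = f(x_n + h/2, p_n + (h/2)·k1); p_{n+1} = p_n + h·k2.
x=0.000000, p=1.060000:
  k1 = f(0.000000, 1.060000) = 1.516400
  k2 = f(0.045000, 1.128238) = 1.367079
  p ← 1.060000 + 0.09·1.367079 = 1.183037
x=0.090000, p=1.183037:
  k1 = f(0.090000, 1.183037) = 1.240423
  k2 = f(0.135000, 1.238856) = 1.105235
  p ← 1.183037 + 0.09·1.105235 = 1.282508
x=0.180000, p=1.282508:
  k1 = f(0.180000, 1.282508) = 0.995172
  k2 = f(0.225000, 1.327291) = 0.878298
  p ← 1.282508 + 0.09·0.878298 = 1.361555
p(0.27) ≈ 1.3616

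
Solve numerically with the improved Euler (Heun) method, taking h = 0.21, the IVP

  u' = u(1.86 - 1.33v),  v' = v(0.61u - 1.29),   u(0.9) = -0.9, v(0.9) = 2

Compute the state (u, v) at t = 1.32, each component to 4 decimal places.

-0.9066, 0.9621

Heun on (u,v): k1 = f(t_n, state_n); k2 = f(t_n + h, state_n + h·k1); state_{n+1} = state_n + (h/2)·(k1 + k2).
0.900000: (-0.900000, 2.000000)
  k1 = (0.720000, -3.678000)
  predictor → (-0.748800, 1.227620)
  k2 = (-0.170176, -2.144367)
  → (-0.842269, 1.388651)
1.110000: (-0.842269, 1.388651)
  k1 = (-0.011028, -2.504827)
  predictor → (-0.844584, 0.862638)
  k2 = (-0.601928, -1.557231)
  → (-0.906629, 0.962135)
(u(1.32), v(1.32)) ≈ (-0.9066, 0.9621)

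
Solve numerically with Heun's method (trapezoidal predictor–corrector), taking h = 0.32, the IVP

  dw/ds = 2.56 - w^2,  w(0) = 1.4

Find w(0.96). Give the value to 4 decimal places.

Heun: k1 = f(s_n, w_n); k2 = f(s_n + h, w_n + h·k1); w_{n+1} = w_n + (h/2)·(k1 + k2).
s=0.000000, w=1.400000:
  k1 = f(0.000000, 1.400000) = 0.600000
  k2 = f(0.320000, 1.592000) = 0.025536
  w ← 1.400000 + (0.32/2)·(0.600000 + 0.025536) = 1.500086
s=0.320000, w=1.500086:
  k1 = f(0.320000, 1.500086) = 0.309743
  k2 = f(0.640000, 1.599203) = 0.002548
  w ← 1.500086 + (0.32/2)·(0.309743 + 0.002548) = 1.550052
s=0.640000, w=1.550052:
  k1 = f(0.640000, 1.550052) = 0.157338
  k2 = f(0.960000, 1.600400) = -0.001281
  w ← 1.550052 + (0.32/2)·(0.157338 + (-0.001281)) = 1.575021
w(0.96) ≈ 1.5750

1.5750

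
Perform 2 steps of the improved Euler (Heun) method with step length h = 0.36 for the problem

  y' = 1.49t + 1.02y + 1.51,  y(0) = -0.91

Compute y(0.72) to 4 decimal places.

0.1572

Heun: k1 = f(t_n, y_n); k2 = f(t_n + h, y_n + h·k1); y_{n+1} = y_n + (h/2)·(k1 + k2).
t=0.000000, y=-0.910000:
  k1 = f(0.000000, -0.910000) = 0.581800
  k2 = f(0.360000, -0.700552) = 1.331837
  y ← -0.910000 + (0.36/2)·(0.581800 + 1.331837) = -0.565545
t=0.360000, y=-0.565545:
  k1 = f(0.360000, -0.565545) = 1.469544
  k2 = f(0.720000, -0.036510) = 2.545560
  y ← -0.565545 + (0.36/2)·(1.469544 + 2.545560) = 0.157173
y(0.72) ≈ 0.1572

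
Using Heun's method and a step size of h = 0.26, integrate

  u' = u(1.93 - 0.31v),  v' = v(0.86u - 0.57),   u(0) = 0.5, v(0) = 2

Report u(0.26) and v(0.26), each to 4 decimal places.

Heun on (u,v): k1 = f(x_n, state_n); k2 = f(x_n + h, state_n + h·k1); state_{n+1} = state_n + (h/2)·(k1 + k2).
0.000000: (0.500000, 2.000000)
  k1 = (0.655000, -0.280000)
  predictor → (0.670300, 1.927200)
  k2 = (0.893220, 0.012446)
  → (0.701269, 1.965218)
(u(0.26), v(0.26)) ≈ (0.7013, 1.9652)

0.7013, 1.9652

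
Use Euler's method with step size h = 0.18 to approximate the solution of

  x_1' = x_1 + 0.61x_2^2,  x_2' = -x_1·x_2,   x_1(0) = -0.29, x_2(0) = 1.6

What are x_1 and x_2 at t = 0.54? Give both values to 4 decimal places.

Euler on (x_1,x_2): x_1_{n+1} = x_1_n + h·x_1', x_2_{n+1} = x_2_n + h·x_2'.
0.000000: (-0.290000, 1.600000); f=(1.271600, 0.464000) → (-0.061112, 1.683520)
0.180000: (-0.061112, 1.683520); f=(1.667774, 0.102883) → (0.239087, 1.702039)
0.360000: (0.239087, 1.702039); f=(2.006219, -0.406936) → (0.600207, 1.628791)
(x_1(0.54), x_2(0.54)) ≈ (0.6002, 1.6288)

0.6002, 1.6288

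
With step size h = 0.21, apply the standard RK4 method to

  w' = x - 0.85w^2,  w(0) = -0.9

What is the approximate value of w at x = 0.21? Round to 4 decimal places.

RK4: k1 = f(x_n, w_n); k2 = f(x_n + h/2, w_n + (h/2)·k1); k3 = f(x_n + h/2, w_n + (h/2)·k2); k4 = f(x_n + h, w_n + h·k3); w_{n+1} = w_n + (h/6)·(k1 + 2k2 + 2k3 + k4).
x=0.000000, w=-0.900000:
  k1 = f(0.000000, -0.900000) = -0.688500
  k2 = f(0.105000, -0.972293) = -0.698550
  k3 = f(0.105000, -0.973348) = -0.700295
  k4 = f(0.210000, -1.047062) = -0.721888
  w ← -0.900000 + (0.21/6)·(k1 + 2k2 + 2k3 + k4) = -1.047283
w(0.21) ≈ -1.0473

-1.0473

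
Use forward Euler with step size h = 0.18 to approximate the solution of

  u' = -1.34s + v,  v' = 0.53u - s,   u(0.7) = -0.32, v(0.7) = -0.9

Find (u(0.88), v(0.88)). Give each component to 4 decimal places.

Euler on (u,v): u_{n+1} = u_n + h·u', v_{n+1} = v_n + h·v'.
0.700000: (-0.320000, -0.900000); f=(-1.838000, -0.869600) → (-0.650840, -1.056528)
(u(0.88), v(0.88)) ≈ (-0.6508, -1.0565)

-0.6508, -1.0565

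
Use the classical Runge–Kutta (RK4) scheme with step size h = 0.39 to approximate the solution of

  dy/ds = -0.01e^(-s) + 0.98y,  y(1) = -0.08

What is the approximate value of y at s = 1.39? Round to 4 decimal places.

RK4: k1 = f(s_n, y_n); k2 = f(s_n + h/2, y_n + (h/2)·k1); k3 = f(s_n + h/2, y_n + (h/2)·k2); k4 = f(s_n + h, y_n + h·k3); y_{n+1} = y_n + (h/6)·(k1 + 2k2 + 2k3 + k4).
s=1.000000, y=-0.080000:
  k1 = f(1.000000, -0.080000) = -0.082079
  k2 = f(1.195000, -0.096005) = -0.097112
  k3 = f(1.195000, -0.098937) = -0.099985
  k4 = f(1.390000, -0.118994) = -0.119105
  y ← -0.080000 + (0.39/6)·(k1 + 2k2 + 2k3 + k4) = -0.118700
y(1.39) ≈ -0.1187

-0.1187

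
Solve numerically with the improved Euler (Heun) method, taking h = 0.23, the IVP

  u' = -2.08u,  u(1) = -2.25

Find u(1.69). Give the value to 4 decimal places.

-0.5789

Heun: k1 = f(t_n, u_n); k2 = f(t_n + h, u_n + h·k1); u_{n+1} = u_n + (h/2)·(k1 + k2).
t=1.000000, u=-2.250000:
  k1 = f(1.000000, -2.250000) = 4.680000
  k2 = f(1.230000, -1.173600) = 2.441088
  u ← -2.250000 + (0.23/2)·(4.680000 + 2.441088) = -1.431075
t=1.230000, u=-1.431075:
  k1 = f(1.230000, -1.431075) = 2.976636
  k2 = f(1.460000, -0.746449) = 1.552613
  u ← -1.431075 + (0.23/2)·(2.976636 + 1.552613) = -0.910211
t=1.460000, u=-0.910211:
  k1 = f(1.460000, -0.910211) = 1.893239
  k2 = f(1.690000, -0.474766) = 0.987514
  u ← -0.910211 + (0.23/2)·(1.893239 + 0.987514) = -0.578925
u(1.69) ≈ -0.5789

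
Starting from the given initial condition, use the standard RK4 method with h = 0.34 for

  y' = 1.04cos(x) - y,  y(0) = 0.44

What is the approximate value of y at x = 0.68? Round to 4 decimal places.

0.6907

RK4: k1 = f(x_n, y_n); k2 = f(x_n + h/2, y_n + (h/2)·k1); k3 = f(x_n + h/2, y_n + (h/2)·k2); k4 = f(x_n + h, y_n + h·k3); y_{n+1} = y_n + (h/6)·(k1 + 2k2 + 2k3 + k4).
x=0.000000, y=0.440000:
  k1 = f(0.000000, 0.440000) = 0.600000
  k2 = f(0.170000, 0.542000) = 0.483008
  k3 = f(0.170000, 0.522111) = 0.502897
  k4 = f(0.340000, 0.610985) = 0.369480
  y ← 0.440000 + (0.34/6)·(k1 + 2k2 + 2k3 + k4) = 0.606673
x=0.340000, y=0.606673:
  k1 = f(0.340000, 0.606673) = 0.373792
  k2 = f(0.510000, 0.670218) = 0.237437
  k3 = f(0.510000, 0.647037) = 0.260617
  k4 = f(0.680000, 0.695283) = 0.113393
  y ← 0.606673 + (0.34/6)·(k1 + 2k2 + 2k3 + k4) = 0.690726
y(0.68) ≈ 0.6907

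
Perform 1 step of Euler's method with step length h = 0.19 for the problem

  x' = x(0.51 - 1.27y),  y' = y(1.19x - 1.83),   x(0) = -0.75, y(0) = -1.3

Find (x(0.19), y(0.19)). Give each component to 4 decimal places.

-1.0579, -0.6275

Euler on (x,y): x_{n+1} = x_n + h·x', y_{n+1} = y_n + h·y'.
0.000000: (-0.750000, -1.300000); f=(-1.620750, 3.539250) → (-1.057943, -0.627543)
(x(0.19), y(0.19)) ≈ (-1.0579, -0.6275)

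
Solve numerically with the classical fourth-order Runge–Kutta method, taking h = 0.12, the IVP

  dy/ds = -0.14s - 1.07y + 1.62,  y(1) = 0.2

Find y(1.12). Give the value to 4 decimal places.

RK4: k1 = f(s_n, y_n); k2 = f(s_n + h/2, y_n + (h/2)·k1); k3 = f(s_n + h/2, y_n + (h/2)·k2); k4 = f(s_n + h, y_n + h·k3); y_{n+1} = y_n + (h/6)·(k1 + 2k2 + 2k3 + k4).
s=1.000000, y=0.200000:
  k1 = f(1.000000, 0.200000) = 1.266000
  k2 = f(1.060000, 0.275960) = 1.176323
  k3 = f(1.060000, 0.270579) = 1.182080
  k4 = f(1.120000, 0.341850) = 1.097421
  y ← 0.200000 + (0.12/6)·(k1 + 2k2 + 2k3 + k4) = 0.341605
y(1.12) ≈ 0.3416

0.3416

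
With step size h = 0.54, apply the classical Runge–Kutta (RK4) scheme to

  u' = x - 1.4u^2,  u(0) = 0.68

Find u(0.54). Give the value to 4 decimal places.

RK4: k1 = f(x_n, u_n); k2 = f(x_n + h/2, u_n + (h/2)·k1); k3 = f(x_n + h/2, u_n + (h/2)·k2); k4 = f(x_n + h, u_n + h·k3); u_{n+1} = u_n + (h/6)·(k1 + 2k2 + 2k3 + k4).
x=0.000000, u=0.680000:
  k1 = f(0.000000, 0.680000) = -0.647360
  k2 = f(0.270000, 0.505213) = -0.087336
  k3 = f(0.270000, 0.656419) = -0.333241
  k4 = f(0.540000, 0.500050) = 0.189930
  u ← 0.680000 + (0.54/6)·(k1 + 2k2 + 2k3 + k4) = 0.563127
u(0.54) ≈ 0.5631

0.5631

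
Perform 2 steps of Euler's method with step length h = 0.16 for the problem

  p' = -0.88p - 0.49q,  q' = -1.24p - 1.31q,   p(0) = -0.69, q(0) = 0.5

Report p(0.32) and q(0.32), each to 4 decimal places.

Euler on (p,q): p_{n+1} = p_n + h·p', q_{n+1} = q_n + h·q'.
0.000000: (-0.690000, 0.500000); f=(0.362200, 0.200600) → (-0.632048, 0.532096)
0.160000: (-0.632048, 0.532096); f=(0.295475, 0.086694) → (-0.584772, 0.545967)
(p(0.32), q(0.32)) ≈ (-0.5848, 0.5460)

-0.5848, 0.5460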